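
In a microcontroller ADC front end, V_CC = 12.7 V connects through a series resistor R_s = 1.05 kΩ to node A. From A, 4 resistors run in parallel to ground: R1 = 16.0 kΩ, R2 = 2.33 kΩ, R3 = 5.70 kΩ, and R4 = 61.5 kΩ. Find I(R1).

Equivalent of the parallel group: R_p = 1.463 kΩ.
V_A by voltage divider: V_A = 12.7 × 1.463/(1.05 + 1.463) = 7.394 V.
I(R1) = V_A / R1 = 7.394/16.0 = 0.4621 mA.
(Equivalently: I_total = 5.053 mA, then current-divider fraction G_k/ΣG = 0.09146.)

I ≈ 0.462 mA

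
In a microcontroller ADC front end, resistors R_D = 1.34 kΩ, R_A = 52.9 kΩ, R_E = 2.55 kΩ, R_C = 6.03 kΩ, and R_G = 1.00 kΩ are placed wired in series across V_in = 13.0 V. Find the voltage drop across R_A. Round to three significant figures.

ΣR = 1.34 + 52.9 + 2.55 + 6.03 + 1.00 = 63.82 kΩ.
Voltage divider: V = V_in · (52.90 / 63.82) = 13.0 × 0.8289 = 10.78 V.

V ≈ 10.8 V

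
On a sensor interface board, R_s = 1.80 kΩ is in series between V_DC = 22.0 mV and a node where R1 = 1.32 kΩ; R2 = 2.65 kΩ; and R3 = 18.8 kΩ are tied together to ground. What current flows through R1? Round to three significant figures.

I ≈ 5.31 µA

Equivalent of the parallel group: R_p = 0.8417 kΩ.
V_A = 22.0 × 0.8417/2.642 = 7.009 mV.
I(R1) = V_A / R1 = 7.009/1.32 = 5.310 µA.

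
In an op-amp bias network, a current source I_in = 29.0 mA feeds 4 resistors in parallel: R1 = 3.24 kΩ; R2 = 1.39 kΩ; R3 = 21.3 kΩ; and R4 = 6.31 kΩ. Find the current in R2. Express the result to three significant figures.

I ≈ 16.9 mA

Total conductance ΣG = 1/3.24 + 1/1.39 + 1/21.3 + 1/6.31 = 1.233 (units of 1/kΩ).
R2 takes the fraction G_k/ΣG = 0.7194/1.233 = 0.5832, so I = 29.0 × 0.5832 = 16.91 mA.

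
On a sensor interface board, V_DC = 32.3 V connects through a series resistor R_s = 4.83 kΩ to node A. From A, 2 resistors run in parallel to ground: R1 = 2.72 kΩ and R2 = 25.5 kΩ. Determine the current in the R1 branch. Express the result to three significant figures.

I ≈ 4.00 mA

Combine the parallel branches: R_p = (1/2.72 + 1/25.5)⁻¹ = 2.458 kΩ.
V_A by voltage divider: V_A = 32.3 × 2.458/(4.83 + 2.458) = 10.89 V.
Branch current I = V_A/R1 = 10.89/2.72 = 4.005 mA.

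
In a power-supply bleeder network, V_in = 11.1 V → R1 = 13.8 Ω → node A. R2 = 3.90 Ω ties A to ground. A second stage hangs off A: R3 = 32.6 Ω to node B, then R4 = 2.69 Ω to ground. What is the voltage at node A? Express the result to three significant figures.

V_A ≈ 2.25 V

Looking into the second stage from A: R3 + R4 = 35.29 Ω appears in parallel with R2.
Effective lower resistance at A: R2 ‖ 35.29 = 3.512 Ω.
So V_A = 11.1 × 0.2029 = 2.252 V.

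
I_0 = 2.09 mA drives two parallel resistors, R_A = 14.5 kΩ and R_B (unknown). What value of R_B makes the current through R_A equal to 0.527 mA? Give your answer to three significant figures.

R_B ≈ 4.89 kΩ

Two-branch current divider: I_A = I_0 · R_B/(R_A + R_B).
With f = 0.2522, R_B = R_A · f/(1−f) = 14.5 × 0.3372 = 4.889 kΩ.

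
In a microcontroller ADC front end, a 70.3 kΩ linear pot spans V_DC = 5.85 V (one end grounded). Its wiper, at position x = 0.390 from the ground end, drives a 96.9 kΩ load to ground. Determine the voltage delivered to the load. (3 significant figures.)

V_out ≈ 1.95 V

Lower segment x·R_p = 27.42 kΩ; upper segment (1−x)·R_p = 42.88 kΩ.
R_L loads the lower segment: effective lower R = 21.37 kΩ.
V_out = 5.85 × 21.37/(42.88 + 21.37) = 1.946 V.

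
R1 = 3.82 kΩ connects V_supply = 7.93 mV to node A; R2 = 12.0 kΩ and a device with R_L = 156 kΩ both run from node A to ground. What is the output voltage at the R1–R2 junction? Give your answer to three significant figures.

The load sits in parallel with R2, giving an effective lower resistance R2' = R2·R_L/(R2+R_L) = 11.14 kΩ.
Voltage divider with the loaded lower leg: V_out = 7.93 × 11.14/(3.82 + 11.14) = 7.93 × 0.7447 = 5.905 mV.

V_out ≈ 5.91 mV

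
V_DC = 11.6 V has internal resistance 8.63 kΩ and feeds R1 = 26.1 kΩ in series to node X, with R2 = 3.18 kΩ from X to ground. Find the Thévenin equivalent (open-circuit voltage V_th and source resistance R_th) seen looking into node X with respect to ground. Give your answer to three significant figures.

V_th ≈ 0.973 V, R_th ≈ 2.91 kΩ

R1' = 8.63 + 26.1 = 34.73 kΩ (source resistance + R1).
Open-circuit (no load on X): V_th = V_DC · R2/(R1' + R2) = 11.6 × 3.18/(34.73 + 3.18) = 0.9730 V.
With V_DC suppressed (replaced by a short), R_th = R1' ‖ R2 = (34.73 × 3.18)/(34.73 + 3.18) = 2.913 kΩ.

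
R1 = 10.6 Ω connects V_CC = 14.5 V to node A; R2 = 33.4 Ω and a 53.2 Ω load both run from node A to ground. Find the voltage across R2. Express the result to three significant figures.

The load sits in parallel with R2, giving an effective lower resistance R2' = R2·R_L/(R2+R_L) = 20.52 Ω.
Then V_out = V_CC · R2'/(R1 + R2') = 14.5 × 20.52/31.12 = 9.561 V.
(Unloaded it would be 11.0 V; the load pulls it down.)

V_out ≈ 9.56 V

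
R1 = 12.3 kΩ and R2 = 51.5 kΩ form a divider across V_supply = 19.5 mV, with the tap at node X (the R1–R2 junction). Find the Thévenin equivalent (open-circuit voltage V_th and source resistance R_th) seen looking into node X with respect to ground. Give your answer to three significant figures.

V_th ≈ 15.7 mV, R_th ≈ 9.93 kΩ

V_th is the unloaded tap voltage: V_supply · R2/(R1+R2) = 19.5 × 0.8072 = 15.74 mV.
Zeroing V_supply shorts the top of R1 to ground, so R_th = R1 ‖ R2 = 9.929 kΩ.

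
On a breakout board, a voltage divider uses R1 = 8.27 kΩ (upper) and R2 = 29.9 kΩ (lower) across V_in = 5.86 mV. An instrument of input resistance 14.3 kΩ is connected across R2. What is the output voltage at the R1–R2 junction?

The load sits in parallel with R2, giving an effective lower resistance R2' = R2·R_L/(R2+R_L) = 9.674 kΩ.
Now apply the divider: V_out = 5.86 × 0.5391 = 3.159 mV.
(Unloaded it would be 4.59 mV; the load pulls it down.)

V_out ≈ 3.16 mV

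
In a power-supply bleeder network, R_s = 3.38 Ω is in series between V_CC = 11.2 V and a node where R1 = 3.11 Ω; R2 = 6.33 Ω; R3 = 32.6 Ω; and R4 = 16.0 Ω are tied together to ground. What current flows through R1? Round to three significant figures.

I ≈ 1.23 A

Parallel bank: R_p = 1/(1/3.11 + 1/6.33 + 1/32.6 + 1/16.0) = 1.746 Ω.
Node voltage V_A = V_CC · R_p/(R_s + R_p) = 11.2 × 0.3406 = 3.815 V.
Branch current I = V_A/R1 = 3.815/3.11 = 1.227 A.
(Check via current divider: I_total = 2.185 A; share G_k/ΣG = 0.5615 → same result.)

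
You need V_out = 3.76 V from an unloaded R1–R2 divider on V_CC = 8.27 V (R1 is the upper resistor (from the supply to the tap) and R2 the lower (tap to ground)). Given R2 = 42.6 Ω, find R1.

R1 ≈ 51.1 Ω

The divider ratio is R2/(R1+R2) = 3.76/8.27 = 0.4547.
R1 = R2·(1/k − 1) = 42.6 × 1.199 = 51.10 Ω.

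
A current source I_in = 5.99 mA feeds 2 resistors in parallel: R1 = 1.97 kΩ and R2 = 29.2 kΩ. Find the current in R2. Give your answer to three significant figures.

With just two branches, the current splits inversely with resistance.
I(R2) = 5.99 × 1.97/(1.97 + 29.2) = 5.99 × 0.06320 = 0.3786 mA.

I ≈ 0.379 mA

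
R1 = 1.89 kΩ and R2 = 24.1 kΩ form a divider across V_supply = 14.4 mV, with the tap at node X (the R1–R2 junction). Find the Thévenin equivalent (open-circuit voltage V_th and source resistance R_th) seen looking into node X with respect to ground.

Open-circuit (no load on X): V_th = V_supply · R2/(R1 + R2) = 14.4 × 24.1/(1.890 + 24.1) = 13.35 mV.
Looking into X with the source shorted: R_th = R1·R2/(R1+R2) = 1.890 × 24.1/25.99 = 1.753 kΩ.

V_th ≈ 13.4 mV, R_th ≈ 1.75 kΩ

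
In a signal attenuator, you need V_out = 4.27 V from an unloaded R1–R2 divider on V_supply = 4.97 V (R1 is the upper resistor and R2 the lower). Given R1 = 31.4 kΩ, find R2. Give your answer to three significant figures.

R2 ≈ 192 kΩ

V_out/V_supply = R2/(R1+R2) = 0.8592.
So R2 = R1 · V_out/(V_supply − V_out) = 31.4 × 4.27/(4.97 − 4.27) = 31.4 × 6.100 = 191.5 kΩ.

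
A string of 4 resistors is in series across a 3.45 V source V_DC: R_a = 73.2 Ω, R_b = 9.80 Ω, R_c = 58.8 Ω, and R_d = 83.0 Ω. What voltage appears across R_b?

Series total: ΣR = 73.2 + 9.80 + 58.8 + 83.0 = 224.8 Ω.
V = V_DC · R/ΣR = 3.45 × 0.04359 = 0.1504 V.

V ≈ 0.150 V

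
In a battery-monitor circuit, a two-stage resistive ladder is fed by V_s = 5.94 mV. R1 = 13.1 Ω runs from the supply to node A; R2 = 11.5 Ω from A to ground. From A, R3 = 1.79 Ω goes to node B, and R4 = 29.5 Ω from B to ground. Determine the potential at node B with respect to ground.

The second stage (R3 + R4 = 31.29 Ω) loads node A in parallel with R2.
Effective lower resistance at A: R2 ‖ 31.29 = 8.409 Ω.
First divider: V_A = V_s · 8.409/(13.1 + 8.409) = 2.322 mV.
Stage 2 is unloaded, so V_B = V_A · R4/(R3+R4) = 2.322 × 29.5/31.29 = 2.189 mV.

V_B ≈ 2.19 mV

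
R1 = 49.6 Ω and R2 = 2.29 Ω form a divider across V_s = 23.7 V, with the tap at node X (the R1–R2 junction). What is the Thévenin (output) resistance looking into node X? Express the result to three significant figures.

R_th ≈ 2.19 Ω

Looking into X with the source shorted: R_th = R1·R2/(R1+R2) = 49.60 × 2.29/51.89 = 2.189 Ω.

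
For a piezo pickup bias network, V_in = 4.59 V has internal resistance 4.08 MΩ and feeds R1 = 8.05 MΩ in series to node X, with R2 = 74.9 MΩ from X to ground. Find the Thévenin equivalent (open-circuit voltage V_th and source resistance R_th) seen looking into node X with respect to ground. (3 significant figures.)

V_th ≈ 3.95 V, R_th ≈ 10.4 MΩ

R1' = 4.08 + 8.05 = 12.13 MΩ (source resistance + R1).
V_th is the unloaded tap voltage: V_in · R2/(R1'+R2) = 4.59 × 0.8606 = 3.950 V.
Zeroing V_in shorts the top of R1' to ground, so R_th = R1' ‖ R2 = 10.44 MΩ.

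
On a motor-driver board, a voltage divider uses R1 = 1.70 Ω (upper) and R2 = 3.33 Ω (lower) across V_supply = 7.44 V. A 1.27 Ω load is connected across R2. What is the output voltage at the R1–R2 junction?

R2 ‖ R_L = (3.33 × 1.27)/(3.33 + 1.27) = 0.9194 Ω.
Then V_out = V_supply · R2'/(R1 + R2') = 7.44 × 0.9194/2.619 = 2.611 V.

V_out ≈ 2.61 V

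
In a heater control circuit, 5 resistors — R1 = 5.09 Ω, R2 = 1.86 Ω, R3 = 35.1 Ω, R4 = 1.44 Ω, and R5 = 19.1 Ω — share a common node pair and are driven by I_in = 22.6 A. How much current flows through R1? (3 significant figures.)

I ≈ 2.94 A

ΣG = 1/5.09 + 1/1.86 + 1/35.1 + 1/1.44 + 1/19.1 = 1.509.
Current divider: I(R1) = I_in · G_k/ΣG = 22.6 × (0.1965/1.509) = 22.6 × 0.1302 = 2.942 A.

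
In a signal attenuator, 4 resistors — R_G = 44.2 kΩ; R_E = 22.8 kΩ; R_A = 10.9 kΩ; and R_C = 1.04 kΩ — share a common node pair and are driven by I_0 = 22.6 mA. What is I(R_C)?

I ≈ 19.4 mA

Total conductance ΣG = 1/44.2 + 1/22.8 + 1/10.9 + 1/1.04 = 1.120 (units of 1/kΩ).
By the current-divider rule, I = I_0 · G_k/ΣG = 22.6 × 0.8587 = 19.41 mA.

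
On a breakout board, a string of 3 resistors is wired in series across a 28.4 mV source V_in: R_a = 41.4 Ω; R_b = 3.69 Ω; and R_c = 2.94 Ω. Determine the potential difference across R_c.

Series total: ΣR = 41.4 + 3.69 + 2.94 = 48.03 Ω.
Voltage divider: V = V_in · (2.940 / 48.03) = 28.4 × 0.06121 = 1.738 mV.

V ≈ 1.74 mV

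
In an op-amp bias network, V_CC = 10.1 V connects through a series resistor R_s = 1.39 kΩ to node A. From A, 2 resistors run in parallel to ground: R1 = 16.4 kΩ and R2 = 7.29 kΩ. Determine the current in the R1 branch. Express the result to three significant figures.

Equivalent of the parallel group: R_p = 5.047 kΩ.
V_A = 10.1 × 5.047/6.437 = 7.919 V.
I(R1) = V_A / R1 = 7.919/16.4 = 0.4829 mA.
(Check via current divider: I_total = 1.569 mA; share G_k/ΣG = 0.3077 → same result.)

I ≈ 0.483 mA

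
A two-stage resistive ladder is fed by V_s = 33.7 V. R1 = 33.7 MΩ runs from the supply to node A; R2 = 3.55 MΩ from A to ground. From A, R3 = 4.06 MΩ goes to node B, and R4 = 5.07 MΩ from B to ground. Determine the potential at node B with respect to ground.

Looking into the second stage from A: R3 + R4 = 9.130 MΩ appears in parallel with R2.
R2 ‖ (R3+R4) = 2.556 MΩ.
V_A = 33.7 × 2.556/(33.7 + 2.556) = 2.376 V.
V_B = V_A × 0.5553 = 1.319 V.

V_B ≈ 1.32 V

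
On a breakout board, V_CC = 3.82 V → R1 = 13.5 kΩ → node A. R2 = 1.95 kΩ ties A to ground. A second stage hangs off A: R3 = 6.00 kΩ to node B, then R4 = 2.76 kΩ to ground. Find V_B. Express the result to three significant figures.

V_B ≈ 0.127 V

Node A sees R2 in parallel with the series input of stage 2, R3 + R4 = 8.760 kΩ.
Effective lower resistance at A: R2 ‖ 8.760 = 1.595 kΩ.
V_A = 3.82 × 1.595/(13.5 + 1.595) = 0.4036 V.
V_B = V_A × 0.3151 = 0.1272 V.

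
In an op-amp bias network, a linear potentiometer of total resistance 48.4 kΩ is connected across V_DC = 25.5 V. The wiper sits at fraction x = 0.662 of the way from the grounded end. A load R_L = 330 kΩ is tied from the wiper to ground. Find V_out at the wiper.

Lower segment x·R_p = 32.04 kΩ; upper segment (1−x)·R_p = 16.36 kΩ.
Lower segment in parallel with the load: 32.04 ‖ 330 = 29.21 kΩ.
Then V_out = V_DC · 29.21/(16.36 + 29.21) = 16.34 V.

V_out ≈ 16.3 V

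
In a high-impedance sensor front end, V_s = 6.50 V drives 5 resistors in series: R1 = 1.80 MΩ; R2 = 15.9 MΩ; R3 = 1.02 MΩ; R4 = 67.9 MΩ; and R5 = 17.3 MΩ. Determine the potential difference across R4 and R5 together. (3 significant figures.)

V ≈ 5.33 V

ΣR = 1.80 + 15.9 + 1.02 + 67.9 + 17.3 = 103.9 MΩ.
R_{R4..R5} = 67.9 + 17.3 = 85.20 MΩ.
By the voltage-divider rule, V = 6.50 × 85.20/103.9 = 5.329 V.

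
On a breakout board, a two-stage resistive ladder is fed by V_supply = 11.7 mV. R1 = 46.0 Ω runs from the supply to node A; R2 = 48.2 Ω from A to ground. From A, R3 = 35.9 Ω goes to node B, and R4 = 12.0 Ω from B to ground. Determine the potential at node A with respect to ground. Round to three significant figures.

Looking into the second stage from A: R3 + R4 = 47.90 Ω appears in parallel with R2.
Effective lower resistance at A: R2 ‖ 47.90 = 24.02 Ω.
V_A = 11.7 × 24.02/(46.0 + 24.02) = 4.014 mV.

V_A ≈ 4.01 mV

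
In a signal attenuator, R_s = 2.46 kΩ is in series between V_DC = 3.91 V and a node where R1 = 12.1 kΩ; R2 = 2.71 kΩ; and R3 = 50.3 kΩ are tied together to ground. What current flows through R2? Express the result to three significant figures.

I ≈ 0.668 mA

Combine the parallel branches: R_p = (1/12.1 + 1/2.71 + 1/50.3)⁻¹ = 2.121 kΩ.
V_A by voltage divider: V_A = 3.91 × 2.121/(2.46 + 2.121) = 1.810 V.
I(R2) = V_A / R2 = 1.810/2.71 = 0.6680 mA.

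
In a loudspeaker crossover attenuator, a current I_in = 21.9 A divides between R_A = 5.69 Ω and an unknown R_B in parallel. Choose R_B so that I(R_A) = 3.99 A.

R_B ≈ 1.27 Ω

Two-branch current divider: I_A = I_in · R_B/(R_A + R_B).
3.99/21.9 = R_B/(R_A + R_B) → R_B = R_A · (0.1822)/(1 − 0.1822) = 5.69 × 0.2228 = 1.268 Ω.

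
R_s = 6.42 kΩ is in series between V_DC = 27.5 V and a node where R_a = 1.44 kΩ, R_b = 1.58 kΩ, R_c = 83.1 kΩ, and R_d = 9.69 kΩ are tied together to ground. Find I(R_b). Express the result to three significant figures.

I ≈ 1.70 mA

Parallel bank: R_p = 1/(1/1.44 + 1/1.58 + 1/83.1 + 1/9.69) = 0.6932 kΩ.
V_A = 27.5 × 0.6932/7.113 = 2.680 V.
Branch current I = V_A/R_b = 2.680/1.58 = 1.696 mA.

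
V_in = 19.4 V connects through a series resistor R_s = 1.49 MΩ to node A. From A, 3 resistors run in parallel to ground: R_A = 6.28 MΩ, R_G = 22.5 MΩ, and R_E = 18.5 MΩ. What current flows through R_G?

Combine the parallel branches: R_p = (1/6.28 + 1/22.5 + 1/18.5)⁻¹ = 3.880 MΩ.
Node voltage V_A = V_in · R_p/(R_s + R_p) = 19.4 × 0.7225 = 14.02 V.
Branch current I = V_A/R_G = 14.02/22.5 = 0.6230 µA.

I ≈ 0.623 µA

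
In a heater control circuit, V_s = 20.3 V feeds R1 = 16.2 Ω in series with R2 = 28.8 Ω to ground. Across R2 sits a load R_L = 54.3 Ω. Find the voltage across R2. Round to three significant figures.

First combine the lower leg with the load: R2 ‖ R_L = 18.82 Ω.
Then V_out = V_s · R2'/(R1 + R2') = 20.3 × 18.82/35.02 = 10.91 V.
(Unloaded it would be 13.0 V; the load pulls it down.)

V_out ≈ 10.9 V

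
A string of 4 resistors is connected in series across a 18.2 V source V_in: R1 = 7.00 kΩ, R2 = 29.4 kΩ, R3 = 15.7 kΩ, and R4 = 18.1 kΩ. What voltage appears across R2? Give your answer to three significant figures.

V ≈ 7.62 V

ΣR = 7.00 + 29.4 + 15.7 + 18.1 = 70.20 kΩ.
Voltage divider: V = V_in · (29.40 / 70.20) = 18.2 × 0.4188 = 7.622 V.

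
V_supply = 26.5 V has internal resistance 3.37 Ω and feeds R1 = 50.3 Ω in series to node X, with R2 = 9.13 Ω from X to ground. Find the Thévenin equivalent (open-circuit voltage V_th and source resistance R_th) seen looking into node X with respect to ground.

R1' = 3.37 + 50.3 = 53.67 Ω (source resistance + R1).
V_th is the unloaded tap voltage: V_supply · R2/(R1'+R2) = 26.5 × 0.1454 = 3.853 V.
Looking into X with the source shorted: R_th = R1'·R2/(R1'+R2) = 53.67 × 9.13/62.80 = 7.803 Ω.

V_th ≈ 3.85 V, R_th ≈ 7.80 Ω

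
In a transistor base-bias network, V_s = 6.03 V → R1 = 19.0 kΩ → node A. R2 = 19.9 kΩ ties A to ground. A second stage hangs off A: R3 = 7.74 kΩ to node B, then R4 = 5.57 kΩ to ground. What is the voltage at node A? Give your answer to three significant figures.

V_A ≈ 1.78 V

The second stage (R3 + R4 = 13.31 kΩ) loads node A in parallel with R2.
Effective lower resistance at A: R2 ‖ 13.31 = 7.976 kΩ.
V_A = 6.03 × 7.976/(19.0 + 7.976) = 1.783 V.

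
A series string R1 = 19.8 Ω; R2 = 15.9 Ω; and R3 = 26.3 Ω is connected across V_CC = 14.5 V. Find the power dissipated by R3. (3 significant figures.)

P ≈ 1.44 W

The common current is I = 14.5/62.00 = 0.2339 A.
P(R3) = I²·R3 = (0.2339)² × 26.3 = 1.438 W.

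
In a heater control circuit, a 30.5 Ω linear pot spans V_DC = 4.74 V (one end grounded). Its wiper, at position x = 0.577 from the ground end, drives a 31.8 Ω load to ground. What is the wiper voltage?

V_out ≈ 2.22 V

Lower segment x·R_p = 17.60 Ω; upper segment (1−x)·R_p = 12.90 Ω.
R_L loads the lower segment: effective lower R = 11.33 Ω.
Then V_out = V_DC · 11.33/(12.90 + 11.33) = 2.216 V.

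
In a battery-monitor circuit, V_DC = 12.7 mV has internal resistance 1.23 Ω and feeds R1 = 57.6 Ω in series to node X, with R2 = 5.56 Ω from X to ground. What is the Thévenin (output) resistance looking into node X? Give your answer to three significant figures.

R1' = 1.23 + 57.6 = 58.83 Ω (source resistance + R1).
With V_DC suppressed (replaced by a short), R_th = R1' ‖ R2 = (58.83 × 5.56)/(58.83 + 5.56) = 5.080 Ω.

R_th ≈ 5.08 Ω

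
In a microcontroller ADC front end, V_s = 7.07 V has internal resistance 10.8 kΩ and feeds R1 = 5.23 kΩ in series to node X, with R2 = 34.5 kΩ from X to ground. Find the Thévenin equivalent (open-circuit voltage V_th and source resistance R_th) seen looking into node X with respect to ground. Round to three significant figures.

V_th ≈ 4.83 V, R_th ≈ 10.9 kΩ

R1' = 10.8 + 5.23 = 16.03 kΩ (source resistance + R1).
Open-circuit (no load on X): V_th = V_s · R2/(R1' + R2) = 7.07 × 34.5/(16.03 + 34.5) = 4.827 V.
With V_s suppressed (replaced by a short), R_th = R1' ‖ R2 = (16.03 × 34.5)/(16.03 + 34.5) = 10.94 kΩ.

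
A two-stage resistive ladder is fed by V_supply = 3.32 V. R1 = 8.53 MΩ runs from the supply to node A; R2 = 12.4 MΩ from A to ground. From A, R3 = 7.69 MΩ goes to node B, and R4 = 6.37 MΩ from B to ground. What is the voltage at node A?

Looking into the second stage from A: R3 + R4 = 14.06 MΩ appears in parallel with R2.
R2 ‖ (R3+R4) = 6.589 MΩ.
V_A = 3.32 × 6.589/(8.53 + 6.589) = 1.447 V.

V_A ≈ 1.45 V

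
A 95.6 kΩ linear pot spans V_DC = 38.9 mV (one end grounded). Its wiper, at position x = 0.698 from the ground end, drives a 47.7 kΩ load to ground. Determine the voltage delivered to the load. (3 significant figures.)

The pot divides into 28.87 kΩ above the wiper and 66.73 kΩ below.
Lower segment in parallel with the load: 66.73 ‖ 47.7 = 27.82 kΩ.
V_out = 38.9 × 27.82/(28.87 + 27.82) = 19.09 mV.

V_out ≈ 19.1 mV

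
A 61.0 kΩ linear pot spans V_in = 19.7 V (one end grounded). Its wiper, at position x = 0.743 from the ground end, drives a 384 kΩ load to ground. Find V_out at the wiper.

V_out ≈ 14.2 V

Split the track: R_lower = x·R_p = 45.32 kΩ, R_upper = (1−x)·R_p = 15.68 kΩ.
R_L loads the lower segment: effective lower R = 40.54 kΩ.
V_out = 19.7 × 40.54/(15.68 + 40.54) = 14.21 V.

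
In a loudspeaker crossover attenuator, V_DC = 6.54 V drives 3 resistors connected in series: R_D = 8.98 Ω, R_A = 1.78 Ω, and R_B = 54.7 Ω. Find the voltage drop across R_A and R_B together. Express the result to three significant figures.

V ≈ 5.64 V

Series total: ΣR = 8.98 + 1.78 + 54.7 = 65.46 Ω.
R_{R_A..R_B} = 1.78 + 54.7 = 56.48 Ω.
By the voltage-divider rule, V = 6.54 × 56.48/65.46 = 5.643 V.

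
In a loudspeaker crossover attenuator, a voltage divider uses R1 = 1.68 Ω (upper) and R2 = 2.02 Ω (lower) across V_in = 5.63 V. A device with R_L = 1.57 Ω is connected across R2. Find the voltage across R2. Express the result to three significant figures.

First combine the lower leg with the load: R2 ‖ R_L = 0.8834 Ω.
Now apply the divider: V_out = 5.63 × 0.3446 = 1.940 V.

V_out ≈ 1.94 V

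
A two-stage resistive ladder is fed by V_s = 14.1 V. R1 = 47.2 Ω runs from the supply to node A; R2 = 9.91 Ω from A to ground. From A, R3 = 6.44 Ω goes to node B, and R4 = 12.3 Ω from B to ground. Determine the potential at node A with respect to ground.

V_A ≈ 1.70 V

Node A sees R2 in parallel with the series input of stage 2, R3 + R4 = 18.74 Ω.
Effective lower resistance at A: R2 ‖ 18.74 = 6.482 Ω.
First divider: V_A = V_s · 6.482/(47.2 + 6.482) = 1.703 V.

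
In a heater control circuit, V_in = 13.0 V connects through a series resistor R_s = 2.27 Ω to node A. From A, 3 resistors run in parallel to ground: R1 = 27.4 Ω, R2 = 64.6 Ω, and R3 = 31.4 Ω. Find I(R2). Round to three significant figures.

I ≈ 0.169 A

Equivalent of the parallel group: R_p = 11.93 Ω.
V_A = 13.0 × 11.93/14.20 = 10.92 V.
I(R2) = V_A / R2 = 10.92/64.6 = 0.1691 A.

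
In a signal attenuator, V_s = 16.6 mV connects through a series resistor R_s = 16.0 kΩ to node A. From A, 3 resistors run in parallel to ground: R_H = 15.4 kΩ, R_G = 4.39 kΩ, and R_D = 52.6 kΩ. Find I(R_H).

Combine the parallel branches: R_p = (1/15.4 + 1/4.39 + 1/52.6)⁻¹ = 3.208 kΩ.
V_A by voltage divider: V_A = 16.6 × 3.208/(16.0 + 3.208) = 2.772 mV.
I(R_H) = V_A / R_H = 2.772/15.4 = 0.1800 µA.

I ≈ 0.180 µA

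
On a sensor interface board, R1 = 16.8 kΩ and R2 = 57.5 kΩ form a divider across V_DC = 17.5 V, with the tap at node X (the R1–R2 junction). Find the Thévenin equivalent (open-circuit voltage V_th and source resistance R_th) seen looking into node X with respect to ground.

V_th ≈ 13.5 V, R_th ≈ 13.0 kΩ

With X open, the divider is unloaded: V_th = 17.5 × 57.5/74.30 = 13.54 V.
Looking into X with the source shorted: R_th = R1·R2/(R1+R2) = 16.80 × 57.5/74.30 = 13.00 kΩ.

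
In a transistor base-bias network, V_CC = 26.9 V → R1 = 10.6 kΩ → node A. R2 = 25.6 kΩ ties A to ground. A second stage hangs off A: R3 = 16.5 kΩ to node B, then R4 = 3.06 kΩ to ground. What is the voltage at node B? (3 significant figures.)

V_B ≈ 2.15 V

Looking into the second stage from A: R3 + R4 = 19.56 kΩ appears in parallel with R2.
R2 ‖ (R3+R4) = 11.09 kΩ.
First divider: V_A = V_CC · 11.09/(10.6 + 11.09) = 13.75 V.
Stage 2 is unloaded, so V_B = V_A · R4/(R3+R4) = 13.75 × 3.06/19.56 = 2.151 V.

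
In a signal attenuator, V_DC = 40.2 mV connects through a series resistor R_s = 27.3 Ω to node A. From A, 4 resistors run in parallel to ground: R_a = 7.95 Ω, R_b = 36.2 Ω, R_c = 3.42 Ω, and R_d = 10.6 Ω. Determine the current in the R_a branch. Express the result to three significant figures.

I ≈ 0.321 mA

Combine the parallel branches: R_p = (1/7.95 + 1/36.2 + 1/3.42 + 1/10.6)⁻¹ = 1.851 Ω.
Node voltage V_A = V_DC · R_p/(R_s + R_p) = 40.2 × 0.06351 = 2.553 mV.
I(R_a) = V_A / R_a = 2.553/7.95 = 0.3211 mA.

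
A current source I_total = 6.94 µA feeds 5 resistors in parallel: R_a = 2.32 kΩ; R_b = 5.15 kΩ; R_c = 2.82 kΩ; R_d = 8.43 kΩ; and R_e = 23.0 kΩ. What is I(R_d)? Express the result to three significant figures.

I ≈ 0.721 µA

Total conductance ΣG = 1/2.32 + 1/5.15 + 1/2.82 + 1/8.43 + 1/23.0 = 1.142 (units of 1/kΩ).
By the current-divider rule, I = I_total · G_k/ΣG = 6.94 × 0.1039 = 0.7209 µA.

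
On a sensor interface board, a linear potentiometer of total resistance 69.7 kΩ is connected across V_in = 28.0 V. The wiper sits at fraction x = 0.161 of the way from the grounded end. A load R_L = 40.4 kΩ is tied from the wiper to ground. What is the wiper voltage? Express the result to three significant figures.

V_out ≈ 3.66 V

Lower segment x·R_p = 11.22 kΩ; upper segment (1−x)·R_p = 58.48 kΩ.
(x·R_p) ‖ R_L = 8.782 kΩ.
V_out = 28.0 × 8.782/(58.48 + 8.782) = 3.656 V.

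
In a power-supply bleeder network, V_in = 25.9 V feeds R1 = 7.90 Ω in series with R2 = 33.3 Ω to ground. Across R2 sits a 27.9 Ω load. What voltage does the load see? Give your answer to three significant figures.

V_out ≈ 17.0 V

R2 ‖ R_L = (33.3 × 27.9)/(33.3 + 27.9) = 15.18 Ω.
Then V_out = V_in · R2'/(R1 + R2') = 25.9 × 15.18/23.08 = 17.04 V.
(Unloaded it would be 20.9 V; the load pulls it down.)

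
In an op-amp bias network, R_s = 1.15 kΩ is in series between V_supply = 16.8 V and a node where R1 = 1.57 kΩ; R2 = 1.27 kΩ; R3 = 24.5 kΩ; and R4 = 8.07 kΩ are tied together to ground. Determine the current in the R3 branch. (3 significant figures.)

Equivalent of the parallel group: R_p = 0.6293 kΩ.
V_A = 16.8 × 0.6293/1.779 = 5.942 V.
Branch current I = V_A/R3 = 5.942/24.5 = 0.2425 mA.

I ≈ 0.243 mA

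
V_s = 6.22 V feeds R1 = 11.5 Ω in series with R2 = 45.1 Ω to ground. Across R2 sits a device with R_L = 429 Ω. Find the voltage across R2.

V_out ≈ 4.85 V

R2 ‖ R_L = (45.1 × 429)/(45.1 + 429) = 40.81 Ω.
Voltage divider with the loaded lower leg: V_out = 6.22 × 40.81/(11.5 + 40.81) = 6.22 × 0.7802 = 4.853 V.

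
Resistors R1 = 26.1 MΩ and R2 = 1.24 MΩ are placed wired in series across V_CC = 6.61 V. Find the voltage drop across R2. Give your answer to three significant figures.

ΣR = 26.1 + 1.24 = 27.34 MΩ.
Voltage divider: V = V_CC · (1.240 / 27.34) = 6.61 × 0.04535 = 0.2998 V.

V ≈ 0.300 V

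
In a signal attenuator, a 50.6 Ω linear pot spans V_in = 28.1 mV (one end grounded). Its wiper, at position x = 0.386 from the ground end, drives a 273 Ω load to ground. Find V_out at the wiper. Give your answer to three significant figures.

Split the track: R_lower = x·R_p = 19.53 Ω, R_upper = (1−x)·R_p = 31.07 Ω.
(x·R_p) ‖ R_L = 18.23 Ω.
Then V_out = V_in · 18.23/(31.07 + 18.23) = 10.39 mV.

V_out ≈ 10.4 mV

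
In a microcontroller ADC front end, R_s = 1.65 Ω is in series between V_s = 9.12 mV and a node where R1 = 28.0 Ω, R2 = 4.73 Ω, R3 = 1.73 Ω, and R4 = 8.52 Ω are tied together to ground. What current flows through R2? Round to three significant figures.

Parallel bank: R_p = 1/(1/28.0 + 1/4.73 + 1/1.73 + 1/8.52) = 1.061 Ω.
V_A = 9.12 × 1.061/2.711 = 3.569 mV.
Branch current I = V_A/R2 = 3.569/4.73 = 0.7546 mA.
(Check via current divider: I_total = 3.364 mA; share G_k/ΣG = 0.2243 → same result.)

I ≈ 0.755 mA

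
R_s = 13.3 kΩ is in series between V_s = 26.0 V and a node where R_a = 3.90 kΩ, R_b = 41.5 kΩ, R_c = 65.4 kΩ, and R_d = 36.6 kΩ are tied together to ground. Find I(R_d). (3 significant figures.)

Equivalent of the parallel group: R_p = 3.095 kΩ.
V_A = 26.0 × 3.095/16.39 = 4.908 V.
I(R_d) = V_A / R_d = 4.908/36.6 = 0.1341 mA.
(Check via current divider: I_total = 1.586 mA; share G_k/ΣG = 0.08456 → same result.)

I ≈ 0.134 mA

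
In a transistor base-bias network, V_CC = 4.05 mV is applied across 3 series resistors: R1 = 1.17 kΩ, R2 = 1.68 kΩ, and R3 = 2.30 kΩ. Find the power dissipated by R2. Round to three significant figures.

P ≈ 1.04 nW

ΣR = 5.150 kΩ → I = 4.05/5.150 = 0.7864 µA.
P(R2) = I²·R2 = (0.7864)² × 1.68 = 1.039 nW.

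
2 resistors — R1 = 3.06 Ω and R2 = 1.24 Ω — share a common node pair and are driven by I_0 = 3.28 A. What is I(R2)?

I ≈ 2.33 A

For two parallel branches, I_k = I_0 · (other R)/(sum of R).
So I = 3.28 × 3.06/4.300 = 2.334 A.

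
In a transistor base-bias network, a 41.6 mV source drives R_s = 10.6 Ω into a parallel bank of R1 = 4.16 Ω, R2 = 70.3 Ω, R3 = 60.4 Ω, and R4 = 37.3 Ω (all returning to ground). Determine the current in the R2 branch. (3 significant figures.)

I ≈ 0.142 mA

Parallel bank: R_p = 1/(1/4.16 + 1/70.3 + 1/60.4 + 1/37.3) = 3.356 Ω.
V_A by voltage divider: V_A = 41.6 × 3.356/(10.6 + 3.356) = 10.00 mV.
Branch current I = V_A/R2 = 10.00/70.3 = 0.1423 mA.
(Equivalently: I_total = 2.981 mA, then current-divider fraction G_k/ΣG = 0.04774.)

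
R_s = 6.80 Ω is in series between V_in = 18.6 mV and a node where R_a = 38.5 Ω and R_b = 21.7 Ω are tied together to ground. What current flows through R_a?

Combine the parallel branches: R_p = (1/38.5 + 1/21.7)⁻¹ = 13.88 Ω.
Node voltage V_A = V_in · R_p/(R_s + R_p) = 18.6 × 0.6711 = 12.48 mV.
Branch current I = V_A/R_a = 12.48/38.5 = 0.3242 mA.
(Equivalently: I_total = 0.8995 mA, then current-divider fraction G_k/ΣG = 0.3605.)

I ≈ 0.324 mA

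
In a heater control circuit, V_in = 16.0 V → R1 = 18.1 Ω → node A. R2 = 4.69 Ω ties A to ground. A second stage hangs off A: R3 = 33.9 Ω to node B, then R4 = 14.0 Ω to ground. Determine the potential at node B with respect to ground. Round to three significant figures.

V_B ≈ 0.893 V

Looking into the second stage from A: R3 + R4 = 47.90 Ω appears in parallel with R2.
R2 ‖ (R3+R4) = 4.272 Ω.
V_A = 16.0 × 4.272/(18.1 + 4.272) = 3.055 V.
Then the unloaded second divider: V_B = V_A × R4/(R3+R4) = 3.055 × 0.2923 = 0.8929 V.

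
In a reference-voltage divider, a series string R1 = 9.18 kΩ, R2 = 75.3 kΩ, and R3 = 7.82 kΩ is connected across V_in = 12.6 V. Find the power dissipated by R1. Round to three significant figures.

The common current is I = 12.6/92.30 = 0.1365 mA.
P(R1) = I²·R1 = (0.1365)² × 9.18 = 0.1711 mW.

P ≈ 0.171 mW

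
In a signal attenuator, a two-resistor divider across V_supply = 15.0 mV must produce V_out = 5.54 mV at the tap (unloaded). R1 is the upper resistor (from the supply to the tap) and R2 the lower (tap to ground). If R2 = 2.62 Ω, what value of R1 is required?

V_out/V_supply = R2/(R1+R2) = 0.3693.
R1 = R2·(1/k − 1) = 2.62 × 1.708 = 4.474 Ω.

R1 ≈ 4.47 Ω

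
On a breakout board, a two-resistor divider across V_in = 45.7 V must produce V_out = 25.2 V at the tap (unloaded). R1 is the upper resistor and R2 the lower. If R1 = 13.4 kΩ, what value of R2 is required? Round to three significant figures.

The divider ratio is R2/(R1+R2) = 25.2/45.7 = 0.5514.
So R2 = R1 · V_out/(V_in − V_out) = 13.4 × 25.2/(45.7 − 25.2) = 13.4 × 1.229 = 16.47 kΩ.

R2 ≈ 16.5 kΩ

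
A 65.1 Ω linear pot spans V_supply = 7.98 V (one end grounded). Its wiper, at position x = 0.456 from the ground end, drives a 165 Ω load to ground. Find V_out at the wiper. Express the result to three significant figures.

V_out ≈ 3.31 V

The pot divides into 35.41 Ω above the wiper and 29.69 Ω below.
Lower segment in parallel with the load: 29.69 ‖ 165 = 25.16 Ω.
Loaded-divider output: V_out = 7.98 × 0.4153 = 3.314 V.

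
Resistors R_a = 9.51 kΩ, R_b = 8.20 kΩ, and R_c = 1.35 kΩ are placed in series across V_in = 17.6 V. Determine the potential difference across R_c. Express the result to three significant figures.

Series total: ΣR = 9.51 + 8.20 + 1.35 = 19.06 kΩ.
Voltage divider: V = V_in · (1.350 / 19.06) = 17.6 × 0.07083 = 1.247 V.

V ≈ 1.25 V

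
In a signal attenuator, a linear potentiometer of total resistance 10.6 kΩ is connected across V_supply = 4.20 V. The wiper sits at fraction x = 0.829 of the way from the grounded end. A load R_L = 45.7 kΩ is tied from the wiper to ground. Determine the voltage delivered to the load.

Split the track: R_lower = x·R_p = 8.787 kΩ, R_upper = (1−x)·R_p = 1.813 kΩ.
(x·R_p) ‖ R_L = 7.370 kΩ.
Loaded-divider output: V_out = 4.20 × 0.8026 = 3.371 V.

V_out ≈ 3.37 V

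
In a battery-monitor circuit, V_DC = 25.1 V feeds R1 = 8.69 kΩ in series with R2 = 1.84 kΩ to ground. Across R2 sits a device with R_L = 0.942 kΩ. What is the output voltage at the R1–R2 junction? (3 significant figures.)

V_out ≈ 1.68 V

First combine the lower leg with the load: R2 ‖ R_L = 0.6230 kΩ.
Now apply the divider: V_out = 25.1 × 0.06690 = 1.679 V.
(Unloaded it would be 4.39 V; the load pulls it down.)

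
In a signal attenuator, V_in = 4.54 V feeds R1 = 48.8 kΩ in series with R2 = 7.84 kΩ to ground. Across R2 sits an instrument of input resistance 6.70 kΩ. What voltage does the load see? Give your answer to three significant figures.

V_out ≈ 0.313 V

First combine the lower leg with the load: R2 ‖ R_L = 3.613 kΩ.
Voltage divider with the loaded lower leg: V_out = 4.54 × 3.613/(48.8 + 3.613) = 4.54 × 0.06893 = 0.3129 V.
(Unloaded it would be 0.628 V; the load pulls it down.)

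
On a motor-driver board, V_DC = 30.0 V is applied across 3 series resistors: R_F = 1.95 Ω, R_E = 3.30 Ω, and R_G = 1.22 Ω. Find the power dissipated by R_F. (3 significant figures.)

P ≈ 41.9 W

The common current is I = 30.0/6.470 = 4.637 A.
P(R_F) = I²·R_F = (4.637)² × 1.95 = 41.92 W.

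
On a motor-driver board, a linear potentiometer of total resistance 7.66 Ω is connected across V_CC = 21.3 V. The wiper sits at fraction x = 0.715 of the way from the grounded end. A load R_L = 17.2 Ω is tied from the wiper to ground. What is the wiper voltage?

The pot divides into 2.183 Ω above the wiper and 5.477 Ω below.
R_L loads the lower segment: effective lower R = 4.154 Ω.
Loaded-divider output: V_out = 21.3 × 0.6555 = 13.96 V.
(Unloaded: V_out = x·V_CC = 15.2 V.)

V_out ≈ 14.0 V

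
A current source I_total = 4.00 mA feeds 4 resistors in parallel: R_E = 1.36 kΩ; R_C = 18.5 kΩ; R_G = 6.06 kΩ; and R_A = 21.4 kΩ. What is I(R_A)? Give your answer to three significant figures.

Total conductance ΣG = 1/1.36 + 1/18.5 + 1/6.06 + 1/21.4 = 1.001 (units of 1/kΩ).
Current divider: I(R_A) = I_total · G_k/ΣG = 4.00 × (0.04673/1.001) = 4.00 × 0.04668 = 0.1867 mA.

I ≈ 0.187 mA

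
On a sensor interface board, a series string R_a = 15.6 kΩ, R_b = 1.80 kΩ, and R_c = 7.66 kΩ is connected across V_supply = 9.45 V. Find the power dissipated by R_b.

Series current I = V_supply/ΣR = 9.45/25.06 = 0.3771 mA.
P = I²R = 0.1422 × 1.80 = 0.2560 mW.

P ≈ 0.256 mW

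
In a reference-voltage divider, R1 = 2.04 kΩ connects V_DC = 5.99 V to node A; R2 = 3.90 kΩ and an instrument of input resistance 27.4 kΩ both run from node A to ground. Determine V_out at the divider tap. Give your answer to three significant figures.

V_out ≈ 3.75 V

First combine the lower leg with the load: R2 ‖ R_L = 3.414 kΩ.
Then V_out = V_DC · R2'/(R1 + R2') = 5.99 × 3.414/5.454 = 3.750 V.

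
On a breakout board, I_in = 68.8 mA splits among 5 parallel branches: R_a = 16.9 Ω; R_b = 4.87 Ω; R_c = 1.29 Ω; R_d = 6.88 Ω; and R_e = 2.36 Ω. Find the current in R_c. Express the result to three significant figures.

Conductances: ΣG = 1/16.9 + 1/4.87 + 1/1.29 + 1/6.88 + 1/2.36 = 1.609 (1/Ω).
Current divider: I(R_c) = I_in · G_k/ΣG = 68.8 × (0.7752/1.609) = 68.8 × 0.4819 = 33.15 mA.

I ≈ 33.2 mA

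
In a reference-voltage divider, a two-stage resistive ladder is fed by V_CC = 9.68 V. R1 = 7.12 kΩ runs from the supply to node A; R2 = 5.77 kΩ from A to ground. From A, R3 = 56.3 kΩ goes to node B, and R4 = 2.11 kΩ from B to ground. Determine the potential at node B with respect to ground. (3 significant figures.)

V_B ≈ 0.148 V

Looking into the second stage from A: R3 + R4 = 58.41 kΩ appears in parallel with R2.
R2 ‖ (R3+R4) = 5.251 kΩ.
First divider: V_A = V_CC · 5.251/(7.12 + 5.251) = 4.109 V.
Stage 2 is unloaded, so V_B = V_A · R4/(R3+R4) = 4.109 × 2.11/58.41 = 0.1484 V.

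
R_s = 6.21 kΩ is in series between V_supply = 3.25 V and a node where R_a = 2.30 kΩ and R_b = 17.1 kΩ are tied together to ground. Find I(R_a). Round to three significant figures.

I ≈ 0.348 mA

Parallel bank: R_p = 1/(1/2.30 + 1/17.1) = 2.027 kΩ.
Node voltage V_A = V_supply · R_p/(R_s + R_p) = 3.25 × 0.2461 = 0.7999 V.
I(R_a) = V_A / R_a = 0.7999/2.30 = 0.3478 mA.
(Check via current divider: I_total = 0.3945 mA; share G_k/ΣG = 0.8814 → same result.)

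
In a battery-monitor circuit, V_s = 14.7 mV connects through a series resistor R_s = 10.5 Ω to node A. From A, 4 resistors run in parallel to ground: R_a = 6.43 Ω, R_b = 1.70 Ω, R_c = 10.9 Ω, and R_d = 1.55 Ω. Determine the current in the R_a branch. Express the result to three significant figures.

Equivalent of the parallel group: R_p = 0.6754 Ω.
V_A = 14.7 × 0.6754/11.18 = 0.8884 mV.
I(R_a) = V_A / R_a = 0.8884/6.43 = 0.1382 mA.

I ≈ 0.138 mA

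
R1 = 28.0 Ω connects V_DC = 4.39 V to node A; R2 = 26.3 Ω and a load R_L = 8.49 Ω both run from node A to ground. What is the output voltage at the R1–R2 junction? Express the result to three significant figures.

R2 ‖ R_L = (26.3 × 8.49)/(26.3 + 8.49) = 6.418 Ω.
Then V_out = V_DC · R2'/(R1 + R2') = 4.39 × 6.418/34.42 = 0.8186 V.
(Unloaded it would be 2.13 V; the load pulls it down.)

V_out ≈ 0.819 V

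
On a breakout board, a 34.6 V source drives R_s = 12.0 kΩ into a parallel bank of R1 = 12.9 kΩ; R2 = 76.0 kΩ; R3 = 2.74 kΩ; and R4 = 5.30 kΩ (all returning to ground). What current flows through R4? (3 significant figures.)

I ≈ 0.748 mA

Combine the parallel branches: R_p = (1/12.9 + 1/76.0 + 1/2.74 + 1/5.30)⁻¹ = 1.552 kΩ.
V_A = 34.6 × 1.552/13.55 = 3.963 V.
Branch current I = V_A/R4 = 3.963/5.30 = 0.7476 mA.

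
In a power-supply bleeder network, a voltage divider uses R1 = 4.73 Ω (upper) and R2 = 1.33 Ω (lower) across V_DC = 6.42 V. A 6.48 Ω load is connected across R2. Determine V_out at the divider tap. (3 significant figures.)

First combine the lower leg with the load: R2 ‖ R_L = 1.104 Ω.
Voltage divider with the loaded lower leg: V_out = 6.42 × 1.104/(4.73 + 1.104) = 6.42 × 0.1892 = 1.214 V.

V_out ≈ 1.21 V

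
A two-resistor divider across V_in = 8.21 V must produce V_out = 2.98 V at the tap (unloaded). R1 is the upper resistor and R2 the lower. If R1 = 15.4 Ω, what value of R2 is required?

R2 ≈ 8.77 Ω

V_out/V_in = R2/(R1+R2) = 0.3630.
Rearranging, R2 = R1·k/(1−k) = 15.4 × 0.5698 = 8.775 Ω.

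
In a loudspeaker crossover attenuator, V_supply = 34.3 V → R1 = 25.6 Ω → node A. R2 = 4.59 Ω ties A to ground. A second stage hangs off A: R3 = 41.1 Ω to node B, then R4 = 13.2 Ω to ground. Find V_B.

V_B ≈ 1.18 V

Node A sees R2 in parallel with the series input of stage 2, R3 + R4 = 54.30 Ω.
Effective lower resistance at A: R2 ‖ 54.30 = 4.232 Ω.
So V_A = 34.3 × 0.1419 = 4.866 V.
V_B = V_A × 0.2431 = 1.183 V.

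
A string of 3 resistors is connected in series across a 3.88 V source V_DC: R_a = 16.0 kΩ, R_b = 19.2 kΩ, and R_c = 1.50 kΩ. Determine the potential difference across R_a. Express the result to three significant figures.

V ≈ 1.69 V

Series total: ΣR = 16.0 + 19.2 + 1.50 = 36.70 kΩ.
Voltage divider: V = V_DC · (16.00 / 36.70) = 3.88 × 0.4360 = 1.692 V.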